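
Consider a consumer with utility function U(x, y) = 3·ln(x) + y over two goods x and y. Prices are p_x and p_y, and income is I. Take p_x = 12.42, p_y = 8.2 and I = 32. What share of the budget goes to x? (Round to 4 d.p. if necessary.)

MU_x = 3/x, MU_y = 1. Tangency: 3/x = p_x/p_y.
So x*(p_x,p_y) = 3·p_y/p_x, independent of income; and y* = (I − 3·p_y)/p_y.
At the given prices: x* = 3·8.2/12.42 = 1.9807, and y* = 0.9024.
Expenditure on x: 12.42·1.9807 = 24.6; share = 0.7687.

share on x = 0.7687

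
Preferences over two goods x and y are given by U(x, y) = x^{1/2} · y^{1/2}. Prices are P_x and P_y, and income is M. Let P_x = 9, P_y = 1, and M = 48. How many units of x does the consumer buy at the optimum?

At P_x=9, P_y=1, M=48: x* = 0.5·48/9 = 2.6667.

x* = 2.6667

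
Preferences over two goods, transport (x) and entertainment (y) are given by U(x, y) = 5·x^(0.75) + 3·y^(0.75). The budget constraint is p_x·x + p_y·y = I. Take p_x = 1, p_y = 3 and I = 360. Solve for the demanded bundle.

Substitute y = (y/x)·x into the budget: x* = I/(p_x + p_y·(y/x)).
Numerically y/x = 0.0016, so x* = 360/(1 + 3·0.0016) = 358.2803 and y* = 0.0016·358.2803 = 0.5732.

x* = 358.2803, y* = 0.5732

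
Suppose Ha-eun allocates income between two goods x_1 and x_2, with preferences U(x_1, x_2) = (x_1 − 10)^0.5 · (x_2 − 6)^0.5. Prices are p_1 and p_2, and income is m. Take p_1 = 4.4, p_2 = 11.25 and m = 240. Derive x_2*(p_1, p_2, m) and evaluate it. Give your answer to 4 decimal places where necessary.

MRS = (x_2−6)/(x_1−10). Tangency with p_1/p_2 gives x_2−6 = (p_1/p_2)·(x_1−10).
After buying the subsistence bundle (10, 6), a share 0.5 of the remaining income goes to x_1: x_1* = 10 + 0.5·(m − 10p_1 − 6p_2)/p_1.
Discretionary income = 240 − 10·4.4 − 6·11.25 = 128.5; x_2* = 6 + 0.5·128.5/11.25 = 11.7111.

x_2* = 11.7111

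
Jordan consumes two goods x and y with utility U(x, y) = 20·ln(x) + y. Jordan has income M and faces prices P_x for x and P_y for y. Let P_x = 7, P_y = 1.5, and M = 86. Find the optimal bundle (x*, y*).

MU_x = 20/x, MU_y = 1. Tangency: 20/x = P_x/P_y.
So x*(P_x,P_y) = 20·P_y/P_x, independent of income; and y* = (M − 20·P_y)/P_y.
At the given prices: x* = 20·1.5/7 = 4.2857, and y* = 37.3333.

x* = 4.2857, y* = 37.3333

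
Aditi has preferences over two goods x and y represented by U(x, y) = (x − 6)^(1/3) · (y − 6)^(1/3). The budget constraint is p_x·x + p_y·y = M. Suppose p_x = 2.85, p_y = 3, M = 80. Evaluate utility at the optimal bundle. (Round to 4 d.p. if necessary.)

MRS = (y−6)/(x−6). Tangency with p_x/p_y gives y−6 = (p_x/p_y)·(x−6).
After buying the subsistence bundle (6, 6), a share 0.5 of the remaining income goes to x: x* = 6 + 0.5·(M − 6p_x − 6p_y)/p_x.
Discretionary income = 80 − 6·2.85 − 6·3 = 44.9; x* = 6 + 0.5·44.9/2.85 = 13.8772; y* = 6 + 0.5·44.9/3 = 13.4833.
Utility at the optimum: U(13.8772, 13.4833) = 3.8918.

V = 3.8918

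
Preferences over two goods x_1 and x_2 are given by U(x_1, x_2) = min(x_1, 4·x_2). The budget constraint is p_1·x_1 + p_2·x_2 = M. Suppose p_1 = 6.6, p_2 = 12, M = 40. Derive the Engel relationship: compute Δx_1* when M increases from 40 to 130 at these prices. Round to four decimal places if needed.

Leontief preferences: the optimum is at the kink where x_1/4 = x_2/1, i.e. x_2 = (1/4)·x_1.
Budget: p_1·x_1 + p_2·(1/4)·x_1 = M, so (4·p_1 + p_2)·x_1 = 4·M.
Demand: x_1*(p_1,p_2,M) = 4·M/(4·p_1 + p_2), x_2* = M/(4·p_1 + p_2).
Here 4·6.6 + 12 = 38.4, giving x_1* = 4.1667.
At M' = 130: x_1* = 13.5417. Change: 13.5417 − 4.1667 = 9.375.

Δx_1* = 9.375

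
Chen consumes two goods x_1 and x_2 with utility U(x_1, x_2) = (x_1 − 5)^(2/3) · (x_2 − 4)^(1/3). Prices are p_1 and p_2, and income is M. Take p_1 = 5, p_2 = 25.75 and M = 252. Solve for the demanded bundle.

Let x_1' = x_1−5, x_2' = x_2−4. MRS = 2·x_2'/x_1' = p_1/p_2.
Substituting into the budget: x_1* = 5 + 2/3·(M − 5·p_1 − 4·p_2)/p_1, and x_2* = 4 + 1/3·(…)/p_2.
Discretionary income = 252 − 5·5 − 4·25.75 = 124; x_1* = 5 + 2/3·124/5 = 21.5333; x_2* = 4 + 1/3·124/25.75 = 5.6052.

x_1* = 21.5333, x_2* = 5.6052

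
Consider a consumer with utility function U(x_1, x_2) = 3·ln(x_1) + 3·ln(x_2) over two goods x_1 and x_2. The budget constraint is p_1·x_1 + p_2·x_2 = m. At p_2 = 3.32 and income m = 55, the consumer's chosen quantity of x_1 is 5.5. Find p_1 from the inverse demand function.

MU_x_1/MU_x_2 = (3·x_2)/(3·x_1); tangency sets this equal to p_1/p_2.
Rearranging, p_2·x_2 = p_1·x_1. Substituting into the budget gives p_1·x_1·(1 + 1) = m.
Demand: x_1*(p_1,p_2,m) = 0.5·m/p_1 and x_2* = 0.5·m/p_2.
Set x_1* = 5.5 in the demand function and solve for p_1: p_1 = 5.

p_1 = 5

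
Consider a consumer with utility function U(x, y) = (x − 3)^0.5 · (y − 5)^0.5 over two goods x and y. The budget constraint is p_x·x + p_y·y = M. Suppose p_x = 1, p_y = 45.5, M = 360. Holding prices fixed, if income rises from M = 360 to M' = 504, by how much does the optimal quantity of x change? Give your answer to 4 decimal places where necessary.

Δx* = 72

Substituting into the budget: x* = 3 + 0.5·(M − 3·p_x − 5·p_y)/p_x, and y* = 5 + 0.5·(…)/p_y.
Discretionary income = 360 − 3·1 − 5·45.5 = 129.5; x* = 3 + 0.5·129.5/1 = 67.75.
At M' = 504: x* = 139.75. Change: 139.75 − 67.75 = 72.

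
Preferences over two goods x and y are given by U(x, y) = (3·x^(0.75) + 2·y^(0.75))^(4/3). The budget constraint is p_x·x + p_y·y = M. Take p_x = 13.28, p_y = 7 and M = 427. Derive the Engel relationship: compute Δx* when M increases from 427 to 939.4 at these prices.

From the CES first-order condition, (3/2)·(y/x)^(0.25) = p_x/p_y.
Solve for the ratio: y/x = [(2/3)·p_x/p_y]^(4).
Substitute y = (y/x)·x into the budget: x* = M/(p_x + p_y·(y/x)).
Numerically y/x = 2.558793, so x* = 427/(13.28 + 7·2.558793) = 13.6896.
At M' = 939.4: x* = 30.1171. Change: 30.1171 − 13.6896 = 16.4275.

Δx* = 16.4275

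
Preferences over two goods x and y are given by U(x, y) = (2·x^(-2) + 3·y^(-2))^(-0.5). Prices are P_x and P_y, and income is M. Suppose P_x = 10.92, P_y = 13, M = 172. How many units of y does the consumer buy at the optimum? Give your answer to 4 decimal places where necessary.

y* = 7.4426

Numerically y/x = 1.080082, so x* = 172/(10.92 + 13·1.080082) = 6.8907 and y* = 1.080082·6.8907 = 7.4426.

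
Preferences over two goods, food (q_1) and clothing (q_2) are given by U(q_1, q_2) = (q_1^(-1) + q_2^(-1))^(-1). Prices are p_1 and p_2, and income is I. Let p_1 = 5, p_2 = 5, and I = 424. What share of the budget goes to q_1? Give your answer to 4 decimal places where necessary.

Numerically q_2/q_1 = 1, so q_1* = 424/(5 + 5·1) = 42.4 and q_2* = 1·42.4 = 42.4.
Expenditure on q_1: 5·42.4 = 212; share = 0.5.

share on q_1 = 0.5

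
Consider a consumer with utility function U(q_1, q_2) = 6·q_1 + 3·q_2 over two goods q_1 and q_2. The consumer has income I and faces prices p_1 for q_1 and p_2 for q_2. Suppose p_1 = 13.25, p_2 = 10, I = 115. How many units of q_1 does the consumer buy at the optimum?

Perfect substitutes: compare marginal utility per dollar. 6/p_1 vs 3/p_2 → 0.4528 vs 0.3.
q_1 gives more utility per dollar, so spend all income on q_1: q_1* = I/p_1, q_2* = 0.
Numerically: q_1* = 8.6792, q_2* = 0.

q_1* = 8.6792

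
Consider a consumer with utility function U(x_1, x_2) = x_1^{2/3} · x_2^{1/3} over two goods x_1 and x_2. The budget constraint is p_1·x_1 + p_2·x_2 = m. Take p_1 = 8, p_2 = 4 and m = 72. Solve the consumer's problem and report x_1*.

Tangency: MRS = 2·x_2/x_1 = p_1/p_2.
So 2/3·p_2·x_2 = 1/3·p_1·x_1; combined with the budget, a share 2/3 of income goes to x_1.
Demand: x_1*(p_1,p_2,m) = 2/3·m/p_1 and x_2* = 1/3·m/p_2.
At p_1=8, p_2=4, m=72: x_1* = 2/3·72/8 = 6.

x_1* = 6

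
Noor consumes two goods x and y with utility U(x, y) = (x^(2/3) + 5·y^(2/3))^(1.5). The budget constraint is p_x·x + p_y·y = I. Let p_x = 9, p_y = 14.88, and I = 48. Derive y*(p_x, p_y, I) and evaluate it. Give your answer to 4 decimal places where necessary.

Numerically y/x = 27.658508, so x* = 48/(9 + 14.88·27.658508) = 0.1141 and y* = 27.658508·0.1141 = 3.1568.

y* = 3.1568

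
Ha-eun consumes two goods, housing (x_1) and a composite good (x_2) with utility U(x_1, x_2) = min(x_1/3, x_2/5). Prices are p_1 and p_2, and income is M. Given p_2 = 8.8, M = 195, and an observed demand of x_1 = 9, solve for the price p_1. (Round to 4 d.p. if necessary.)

Leontief preferences: the optimum is at the kink where x_1/3 = x_2/5, i.e. x_2 = (5/3)·x_1.
Budget: p_1·x_1 + p_2·(5/3)·x_1 = M, so (3·p_1 + 5·p_2)·x_1 = 3·M.
Demand: x_1*(p_1,p_2,M) = 3·M/(3·p_1 + 5·p_2), x_2* = 5·M/(3·p_1 + 5·p_2).
Set x_1* = 9 in the demand function and solve for p_1: p_1 = 7.

p_1 = 7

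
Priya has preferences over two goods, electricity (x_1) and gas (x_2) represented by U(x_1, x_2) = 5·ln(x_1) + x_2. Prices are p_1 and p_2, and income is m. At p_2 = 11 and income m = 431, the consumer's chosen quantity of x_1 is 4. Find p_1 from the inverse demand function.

MU_x_1 = 5/x_1, MU_x_2 = 1. Tangency: 5/x_1 = p_1/p_2.
So x_1*(p_1,p_2) = 5·p_2/p_1, independent of income; and x_2* = (m − 5·p_2)/p_2.
Set x_1* = 4 in the demand function and solve for p_1: p_1 = 13.75.

p_1 = 13.75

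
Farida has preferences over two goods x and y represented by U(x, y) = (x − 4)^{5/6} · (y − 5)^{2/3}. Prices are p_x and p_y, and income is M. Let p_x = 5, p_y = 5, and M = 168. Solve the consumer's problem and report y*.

MRS = (5/4)·(y−5)/(x−4). Tangency with p_x/p_y gives y−5 = (4/5)·(p_x/p_y)·(x−4).
After buying the subsistence bundle (4, 5), a share 5/9 of the remaining income goes to x: x* = 4 + 5/9·(M − 4p_x − 5p_y)/p_x.
Discretionary income = 168 − 4·5 − 5·5 = 123; y* = 5 + 4/9·123/5 = 15.9333.

y* = 15.9333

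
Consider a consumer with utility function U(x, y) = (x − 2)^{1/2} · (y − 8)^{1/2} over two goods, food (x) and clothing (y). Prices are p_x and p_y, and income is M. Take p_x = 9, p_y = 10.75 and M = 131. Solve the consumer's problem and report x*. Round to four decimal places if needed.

This is Cobb-Douglas in (x−2, y−8): tangency gives 0.5·p_y·(y−8) = 0.5·p_x·(x−2).
Substituting into the budget: x* = 2 + 0.5·(M − 2·p_x − 8·p_y)/p_x, and y* = 8 + 0.5·(…)/p_y.
Discretionary income = 131 − 2·9 − 8·10.75 = 27; x* = 2 + 0.5·27/9 = 3.5.

x* = 3.5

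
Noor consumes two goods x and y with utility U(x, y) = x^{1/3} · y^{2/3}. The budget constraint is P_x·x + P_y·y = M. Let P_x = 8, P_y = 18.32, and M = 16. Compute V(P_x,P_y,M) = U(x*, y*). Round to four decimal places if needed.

The MRS is (1/2)·y/x. Set MRS = P_x/P_y.
Rearranging, P_y·y = 2·P_x·x. Substituting into the budget gives P_x·x·(1 + 2) = M.
Demand: x*(P_x,P_y,M) = 1/3·M/P_x and y* = 2/3·M/P_y.
At P_x=8, P_y=18.32, M=16: x* = 1/3·16/8 = 0.6667, y* = 0.5822.
Utility at the optimum: U(0.6667, 0.5822) = 0.6091.

V = 0.6091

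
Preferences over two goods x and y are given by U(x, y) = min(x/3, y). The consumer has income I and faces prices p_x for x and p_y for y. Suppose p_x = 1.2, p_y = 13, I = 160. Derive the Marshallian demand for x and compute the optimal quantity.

x* = 28.9157

With perfect complements, no substitution: consume in ratio x:y = 3:1.
Budget: p_x·x + p_y·(1/3)·x = I, so (3·p_x + p_y)·x = 3·I.
Demand: x*(p_x,p_y,I) = 3·I/(3·p_x + p_y), y* = I/(3·p_x + p_y).
Here 3·1.2 + 13 = 16.6, giving x* = 28.9157.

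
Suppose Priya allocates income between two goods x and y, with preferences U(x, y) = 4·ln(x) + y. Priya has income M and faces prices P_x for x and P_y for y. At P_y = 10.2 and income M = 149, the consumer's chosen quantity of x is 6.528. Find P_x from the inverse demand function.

P_x = 6.25

MU_x = 4/x, MU_y = 1. Tangency: 4/x = P_x/P_y.
So x*(P_x,P_y) = 4·P_y/P_x, independent of income; and y* = (M − 4·P_y)/P_y.
Set x* = 6.528 in the demand function and solve for P_x: P_x = 6.25.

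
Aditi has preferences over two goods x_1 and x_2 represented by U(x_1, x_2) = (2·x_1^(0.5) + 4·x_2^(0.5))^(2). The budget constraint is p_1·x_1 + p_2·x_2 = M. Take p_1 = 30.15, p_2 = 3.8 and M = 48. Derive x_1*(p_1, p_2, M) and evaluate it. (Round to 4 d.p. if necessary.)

x_1* = 0.0486

MRS = MU_x_1/MU_x_2 = (1/2)·(x_2/x_1)^(0.5). Set equal to p_1/p_2.
Solve for the ratio: x_2/x_1 = [2·p_1/p_2]^(2).
With the ratio pinned down, the budget gives x_1* = M/(p_1 + p_2·(x_2/x_1)) and x_2* = (x_2/x_1)·x_1*.
Numerically x_2/x_1 = 251.806787, so x_1* = 48/(30.15 + 3.8·251.806787) = 0.0486.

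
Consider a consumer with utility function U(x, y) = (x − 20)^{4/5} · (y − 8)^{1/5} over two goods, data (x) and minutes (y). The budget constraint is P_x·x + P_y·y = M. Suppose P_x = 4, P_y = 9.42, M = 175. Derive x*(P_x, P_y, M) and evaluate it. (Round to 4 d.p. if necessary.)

After buying the subsistence bundle (20, 8), a share 0.8 of the remaining income goes to x: x* = 20 + 0.8·(M − 20P_x − 8P_y)/P_x.
Discretionary income = 175 − 20·4 − 8·9.42 = 19.64; x* = 20 + 0.8·19.64/4 = 23.928.

x* = 23.928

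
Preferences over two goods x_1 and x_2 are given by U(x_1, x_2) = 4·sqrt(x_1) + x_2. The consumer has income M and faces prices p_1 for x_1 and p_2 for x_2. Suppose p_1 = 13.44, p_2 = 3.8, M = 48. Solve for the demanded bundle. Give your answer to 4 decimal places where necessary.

Utility is quasi-linear in x_2; the FOC for x_1 is 2/√x_1 = p_1/p_2.
Solve: √x_1 = 2·p_2/p_1, so x_1*(p_1,p_2) = (2·p_2/p_1)², and x_2* = (M − p_1·x_1*)/p_2.
Plugging in: x_1* = (2·3.8/13.44)² = 0.3198, x_2* = 11.5006.

x_1* = 0.3198, x_2* = 11.5006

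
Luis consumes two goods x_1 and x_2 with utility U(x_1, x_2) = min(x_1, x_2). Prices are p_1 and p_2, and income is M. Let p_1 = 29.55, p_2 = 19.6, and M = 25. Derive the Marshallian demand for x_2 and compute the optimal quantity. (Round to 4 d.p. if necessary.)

With perfect complements, no substitution: consume in ratio x_1:x_2 = 1:1.
Budget: p_1·x_1 + p_2·x_1 = M, so (p_1 + p_2)·x_1 = M.
Demand: x_1*(p_1,p_2,M) = M/(p_1 + p_2), x_2* = M/(p_1 + p_2).
Here 29.55 + 19.6 = 49.15, giving x_2* = 0.5086.

x_2* = 0.5086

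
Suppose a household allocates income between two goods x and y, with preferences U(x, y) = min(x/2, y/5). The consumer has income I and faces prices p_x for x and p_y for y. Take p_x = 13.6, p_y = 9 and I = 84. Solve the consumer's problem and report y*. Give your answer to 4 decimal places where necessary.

y* = 5.8172

With perfect complements, no substitution: consume in ratio x:y = 2:5.
Budget: p_x·x + p_y·(5/2)·x = I, so (2·p_x + 5·p_y)·x = 2·I.
Demand: x*(p_x,p_y,I) = 2·I/(2·p_x + 5·p_y), y* = 5·I/(2·p_x + 5·p_y).
Here 2·13.6 + 5·9 = 72.2, giving y* = 5.8172.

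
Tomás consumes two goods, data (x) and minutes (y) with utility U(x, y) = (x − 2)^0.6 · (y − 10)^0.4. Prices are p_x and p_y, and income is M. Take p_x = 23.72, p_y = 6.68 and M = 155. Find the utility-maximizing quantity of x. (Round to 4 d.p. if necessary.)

x* = 3.031

MRS = (3/2)·(y−10)/(x−2). Tangency with p_x/p_y gives y−10 = (2/3)·(p_x/p_y)·(x−2).
After buying the subsistence bundle (2, 10), a share 0.6 of the remaining income goes to x: x* = 2 + 0.6·(M − 2p_x − 10p_y)/p_x.
Discretionary income = 155 − 2·23.72 − 10·6.68 = 40.76; x* = 2 + 0.6·40.76/23.72 = 3.031.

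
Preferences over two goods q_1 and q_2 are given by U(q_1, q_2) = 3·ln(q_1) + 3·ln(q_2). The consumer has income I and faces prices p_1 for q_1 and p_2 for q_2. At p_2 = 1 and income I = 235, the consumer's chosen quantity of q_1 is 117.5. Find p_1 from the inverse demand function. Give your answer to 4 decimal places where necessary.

p_1 = 1

MU_q_1/MU_q_2 = (3·q_2)/(3·q_1); tangency sets this equal to p_1/p_2.
So 3·p_2·q_2 = 3·p_1·q_1; combined with the budget, a share 0.5 of income goes to q_1.
Demand: q_1*(p_1,p_2,I) = 0.5·I/p_1 and q_2* = 0.5·I/p_2.
Set q_1* = 117.5 in the demand function and solve for p_1: p_1 = 1.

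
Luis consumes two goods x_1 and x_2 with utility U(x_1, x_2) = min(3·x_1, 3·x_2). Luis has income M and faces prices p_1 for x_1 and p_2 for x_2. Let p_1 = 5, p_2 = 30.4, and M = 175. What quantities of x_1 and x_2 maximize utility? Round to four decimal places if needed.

x_1* = 4.9435, x_2* = 4.9435

Leontief preferences: the optimum is at the kink where x_1/3 = x_2/3, i.e. x_2 = x_1.
Budget: p_1·x_1 + p_2·x_1 = M, so (3·p_1 + 3·p_2)·x_1 = 3·M.
Demand: x_1*(p_1,p_2,M) = 3·M/(3·p_1 + 3·p_2), x_2* = 3·M/(3·p_1 + 3·p_2).
Here 3·5 + 3·30.4 = 106.2, giving x_1* = 4.9435 and x_2* = 4.9435.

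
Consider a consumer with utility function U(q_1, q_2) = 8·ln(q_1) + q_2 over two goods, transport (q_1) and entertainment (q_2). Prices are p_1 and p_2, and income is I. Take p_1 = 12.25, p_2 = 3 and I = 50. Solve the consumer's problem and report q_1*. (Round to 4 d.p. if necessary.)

q_1* = 1.9592

So q_1*(p_1,p_2) = 8·p_2/p_1, independent of income; and q_2* = (I − 8·p_2)/p_2.
At the given prices: q_1* = 8·3/12.25 = 1.9592.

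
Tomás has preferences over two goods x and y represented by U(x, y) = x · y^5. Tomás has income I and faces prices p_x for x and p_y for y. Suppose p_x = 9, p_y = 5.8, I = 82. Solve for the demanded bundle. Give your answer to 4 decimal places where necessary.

x* = 1.5185, y* = 11.7816

Demand: x*(p_x,p_y,I) = 1/6·I/p_x and y* = 5/6·I/p_y.
At p_x=9, p_y=5.8, I=82: x* = 1/6·82/9 = 1.5185, y* = 11.7816.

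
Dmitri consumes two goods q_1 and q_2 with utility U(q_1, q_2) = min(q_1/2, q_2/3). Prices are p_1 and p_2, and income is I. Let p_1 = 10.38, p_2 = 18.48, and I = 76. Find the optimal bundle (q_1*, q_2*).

q_1* = 1.9948, q_2* = 2.9921

Demand: q_1*(p_1,p_2,I) = 2·I/(2·p_1 + 3·p_2), q_2* = 3·I/(2·p_1 + 3·p_2).
Here 2·10.38 + 3·18.48 = 76.2, giving q_1* = 1.9948 and q_2* = 2.9921.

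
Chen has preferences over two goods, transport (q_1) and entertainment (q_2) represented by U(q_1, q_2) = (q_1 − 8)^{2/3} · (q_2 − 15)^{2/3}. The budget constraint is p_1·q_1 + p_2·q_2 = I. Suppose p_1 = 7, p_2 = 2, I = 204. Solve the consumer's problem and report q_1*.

Let q_1' = q_1−8, q_2' = q_2−15. MRS = q_2'/q_1' = p_1/p_2.
Substituting into the budget: q_1* = 8 + 0.5·(I − 8·p_1 − 15·p_2)/p_1, and q_2* = 15 + 0.5·(…)/p_2.
Discretionary income = 204 − 8·7 − 15·2 = 118; q_1* = 8 + 0.5·118/7 = 16.4286.

q_1* = 16.4286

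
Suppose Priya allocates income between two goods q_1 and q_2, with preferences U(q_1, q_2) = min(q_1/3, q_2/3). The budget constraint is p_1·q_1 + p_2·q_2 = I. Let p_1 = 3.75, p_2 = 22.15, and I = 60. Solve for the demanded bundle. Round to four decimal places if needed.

Demand: q_1*(p_1,p_2,I) = 3·I/(3·p_1 + 3·p_2), q_2* = 3·I/(3·p_1 + 3·p_2).
Here 3·3.75 + 3·22.15 = 77.7, giving q_1* = 2.3166 and q_2* = 2.3166.

q_1* = 2.3166, q_2* = 2.3166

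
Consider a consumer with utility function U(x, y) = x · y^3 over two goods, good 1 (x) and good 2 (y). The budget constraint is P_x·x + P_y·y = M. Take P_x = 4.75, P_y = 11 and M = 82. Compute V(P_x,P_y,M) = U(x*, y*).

The MRS is (1/3)·y/x. Set MRS = P_x/P_y.
Rearranging, P_y·y = 3·P_x·x. Substituting into the budget gives P_x·x·(1 + 3) = M.
Demand: x*(P_x,P_y,M) = 0.25·M/P_x and y* = 0.75·M/P_y.
At P_x=4.75, P_y=11, M=82: x* = 0.25·82/4.75 = 4.3158, y* = 5.5909.
Utility at the optimum: U(4.3158, 5.5909) = 754.2365.

V = 754.2365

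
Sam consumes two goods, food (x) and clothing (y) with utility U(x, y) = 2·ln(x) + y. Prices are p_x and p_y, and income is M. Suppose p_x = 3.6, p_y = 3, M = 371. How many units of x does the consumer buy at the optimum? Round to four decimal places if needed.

At the given prices: x* = 2·3/3.6 = 1.6667.

x* = 1.6667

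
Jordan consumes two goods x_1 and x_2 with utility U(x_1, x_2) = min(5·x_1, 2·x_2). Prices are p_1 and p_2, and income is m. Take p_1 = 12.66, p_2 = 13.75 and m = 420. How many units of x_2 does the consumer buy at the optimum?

x_2* = 22.3238

Demand: x_1*(p_1,p_2,m) = 2·m/(2·p_1 + 5·p_2), x_2* = 5·m/(2·p_1 + 5·p_2).
Here 2·12.66 + 5·13.75 = 94.07, giving x_2* = 22.3238.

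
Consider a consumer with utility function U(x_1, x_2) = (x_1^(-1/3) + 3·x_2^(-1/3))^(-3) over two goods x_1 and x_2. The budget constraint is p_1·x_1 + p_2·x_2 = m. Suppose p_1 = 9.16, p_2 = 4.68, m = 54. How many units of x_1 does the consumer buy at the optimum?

MU_x_1 ∝ x_1^(-4/3), MU_x_2 ∝ 3·x_2^(-4/3), so MRS = (1/3)·(x_2/x_1)^(4/3) = p_1/p_2.
Solve for the ratio: x_2/x_1 = [3·p_1/p_2]^(0.75).
Substitute x_2 = (x_2/x_1)·x_1 into the budget: x_1* = m/(p_1 + p_2·(x_2/x_1)).
Numerically x_2/x_1 = 3.772056, so x_1* = 54/(9.16 + 4.68·3.772056) = 2.0139.

x_1* = 2.0139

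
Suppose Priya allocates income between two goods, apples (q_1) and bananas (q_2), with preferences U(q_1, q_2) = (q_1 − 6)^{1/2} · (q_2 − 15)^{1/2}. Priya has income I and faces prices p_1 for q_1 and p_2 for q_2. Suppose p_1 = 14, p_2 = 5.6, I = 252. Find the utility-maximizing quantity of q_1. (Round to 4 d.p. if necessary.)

q_1* = 9

Let q_1' = q_1−6, q_2' = q_2−15. MRS = q_2'/q_1' = p_1/p_2.
Substituting into the budget: q_1* = 6 + 0.5·(I − 6·p_1 − 15·p_2)/p_1, and q_2* = 15 + 0.5·(…)/p_2.
Discretionary income = 252 − 6·14 − 15·5.6 = 84; q_1* = 6 + 0.5·84/14 = 9.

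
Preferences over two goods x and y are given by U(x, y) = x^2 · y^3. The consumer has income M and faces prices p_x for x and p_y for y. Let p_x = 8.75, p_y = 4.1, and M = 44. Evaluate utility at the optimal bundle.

Tangency: MRS = (2/3)·y/x = p_x/p_y.
Rearranging, p_y·y = (3/2)·p_x·x. Substituting into the budget gives p_x·x·(1 + (3/2)) = M.
Demand: x*(p_x,p_y,M) = 0.4·M/p_x and y* = 0.6·M/p_y.
At p_x=8.75, p_y=4.1, M=44: x* = 0.4·44/8.75 = 2.0114, y* = 6.439.
Utility at the optimum: U(2.0114, 6.439) = 1080.1136.

V = 1080.1136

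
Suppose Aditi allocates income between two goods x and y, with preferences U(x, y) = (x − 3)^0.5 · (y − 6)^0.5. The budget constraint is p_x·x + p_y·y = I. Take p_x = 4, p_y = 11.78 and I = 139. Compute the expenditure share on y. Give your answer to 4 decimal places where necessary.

share on y = 0.7111

This is Cobb-Douglas in (x−3, y−6): tangency gives 0.5·p_y·(y−6) = 0.5·p_x·(x−3).
Substituting into the budget: x* = 3 + 0.5·(I − 3·p_x − 6·p_y)/p_x, and y* = 6 + 0.5·(…)/p_y.
Discretionary income = 139 − 3·4 − 6·11.78 = 56.32; x* = 3 + 0.5·56.32/4 = 10.04; y* = 6 + 0.5·56.32/11.78 = 8.3905.
Expenditure on y: 11.78·8.3905 = 98.84; share = 0.7111.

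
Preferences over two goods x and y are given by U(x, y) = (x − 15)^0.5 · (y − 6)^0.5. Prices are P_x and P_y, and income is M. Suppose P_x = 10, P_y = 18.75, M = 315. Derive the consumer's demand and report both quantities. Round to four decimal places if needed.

MRS = (y−6)/(x−15). Tangency with P_x/P_y gives y−6 = (P_x/P_y)·(x−15).
Substituting into the budget: x* = 15 + 0.5·(M − 15·P_x − 6·P_y)/P_x, and y* = 6 + 0.5·(…)/P_y.
Discretionary income = 315 − 15·10 − 6·18.75 = 52.5; x* = 15 + 0.5·52.5/10 = 17.625; y* = 6 + 0.5·52.5/18.75 = 7.4.

x* = 17.625, y* = 7.4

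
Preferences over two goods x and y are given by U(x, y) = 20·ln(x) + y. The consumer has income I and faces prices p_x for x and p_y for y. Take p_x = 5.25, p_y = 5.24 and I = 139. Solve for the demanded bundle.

x* = 19.9619, y* = 6.5267

So x*(p_x,p_y) = 20·p_y/p_x, independent of income; and y* = (I − 20·p_y)/p_y.
At the given prices: x* = 20·5.24/5.25 = 19.9619, and y* = 6.5267.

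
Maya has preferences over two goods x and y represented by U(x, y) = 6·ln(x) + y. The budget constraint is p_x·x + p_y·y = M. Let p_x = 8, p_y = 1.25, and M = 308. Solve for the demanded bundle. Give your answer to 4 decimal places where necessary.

x* = 0.9375, y* = 240.4

MU_x = 6/x, MU_y = 1. Tangency: 6/x = p_x/p_y.
So x*(p_x,p_y) = 6·p_y/p_x, independent of income; and y* = (M − 6·p_y)/p_y.
At the given prices: x* = 6·1.25/8 = 0.9375, and y* = 240.4.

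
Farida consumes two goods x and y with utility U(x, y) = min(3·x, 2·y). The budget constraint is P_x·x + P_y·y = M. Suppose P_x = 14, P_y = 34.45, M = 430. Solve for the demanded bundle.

x* = 6.5474, y* = 9.8211

With perfect complements, no substitution: consume in ratio x:y = 2:3.
Budget: P_x·x + P_y·(3/2)·x = M, so (2·P_x + 3·P_y)·x = 2·M.
Demand: x*(P_x,P_y,M) = 2·M/(2·P_x + 3·P_y), y* = 3·M/(2·P_x + 3·P_y).
Here 2·14 + 3·34.45 = 131.35, giving x* = 6.5474 and y* = 9.8211.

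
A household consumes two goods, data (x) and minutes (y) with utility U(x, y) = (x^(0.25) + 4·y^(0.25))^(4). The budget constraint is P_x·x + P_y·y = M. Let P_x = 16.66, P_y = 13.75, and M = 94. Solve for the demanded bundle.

MU_x ∝ x^(-0.75), MU_y ∝ 4·y^(-0.75), so MRS = (1/4)·(y/x)^(0.75) = P_x/P_y.
Hence y/x = (4·P_x/P_y)^(1/(0.75)), i.e. raised to the 4/3 power.
With the ratio pinned down, the budget gives x* = M/(P_x + P_y·(y/x)) and y* = (y/x)·x*.
Numerically y/x = 8.20181, so x* = 94/(16.66 + 13.75·8.20181) = 0.7262 and y* = 8.20181·0.7262 = 5.9564.

x* = 0.7262, y* = 5.9564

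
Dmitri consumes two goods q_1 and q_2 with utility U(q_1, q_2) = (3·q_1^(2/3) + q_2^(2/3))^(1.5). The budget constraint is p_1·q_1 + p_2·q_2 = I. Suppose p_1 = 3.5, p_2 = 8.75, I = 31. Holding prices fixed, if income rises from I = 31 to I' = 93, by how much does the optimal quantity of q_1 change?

MU_q_1 ∝ 3·q_1^(-1/3), MU_q_2 ∝ q_2^(-1/3), so MRS = 3·(q_2/q_1)^(1/3) = p_1/p_2.
Hence q_2/q_1 = ((1/3)·p_1/p_2)^(1/(1/3)), i.e. raised to the 3 power.
With the ratio pinned down, the budget gives q_1* = I/(p_1 + p_2·(q_2/q_1)) and q_2* = (q_2/q_1)·q_1*.
Numerically q_2/q_1 = 0.00237, so q_1* = 31/(3.5 + 8.75·0.00237) = 8.805.
At I' = 93: q_1* = 26.4149. Change: 26.4149 − 8.805 = 17.6099.

Δq_1* = 17.6099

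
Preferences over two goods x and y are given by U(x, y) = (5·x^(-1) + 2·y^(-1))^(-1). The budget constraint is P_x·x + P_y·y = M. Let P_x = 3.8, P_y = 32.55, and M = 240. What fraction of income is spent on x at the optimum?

MRS = MU_x/MU_y = (5/2)·(y/x)^(2). Set equal to P_x/P_y.
Solve for the ratio: y/x = [(2/5)·P_x/P_y]^(0.5).
With the ratio pinned down, the budget gives x* = M/(P_x + P_y·(y/x)) and y* = (y/x)·x*.
Numerically y/x = 0.216096, so x* = 240/(3.8 + 32.55·0.216096) = 22.1527 and y* = 0.216096·22.1527 = 4.7871.
Expenditure on x: 3.8·22.1527 = 84.1801; share = 0.3508.

share on x = 0.3508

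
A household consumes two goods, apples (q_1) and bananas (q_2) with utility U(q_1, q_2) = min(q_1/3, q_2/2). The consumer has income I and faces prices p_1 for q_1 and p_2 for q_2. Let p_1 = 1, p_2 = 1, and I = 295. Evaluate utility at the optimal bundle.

Leontief preferences: the optimum is at the kink where q_1/3 = q_2/2, i.e. q_2 = (2/3)·q_1.
Budget: p_1·q_1 + p_2·(2/3)·q_1 = I, so (3·p_1 + 2·p_2)·q_1 = 3·I.
Demand: q_1*(p_1,p_2,I) = 3·I/(3·p_1 + 2·p_2), q_2* = 2·I/(3·p_1 + 2·p_2).
Here 3·1 + 2·1 = 5, giving q_1* = 177 and q_2* = 118.
Utility at the optimum: U(177, 118) = 59.

V = 59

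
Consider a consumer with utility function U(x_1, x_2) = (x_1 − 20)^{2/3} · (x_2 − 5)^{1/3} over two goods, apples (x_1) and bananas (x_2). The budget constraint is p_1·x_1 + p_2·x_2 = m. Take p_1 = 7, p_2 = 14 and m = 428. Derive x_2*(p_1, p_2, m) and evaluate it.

This is Cobb-Douglas in (x_1−20, x_2−5): tangency gives 2/3·p_2·(x_2−5) = 1/3·p_1·(x_1−20).
Substituting into the budget: x_1* = 20 + 2/3·(m − 20·p_1 − 5·p_2)/p_1, and x_2* = 5 + 1/3·(…)/p_2.
Discretionary income = 428 − 20·7 − 5·14 = 218; x_2* = 5 + 1/3·218/14 = 10.1905.

x_2* = 10.1905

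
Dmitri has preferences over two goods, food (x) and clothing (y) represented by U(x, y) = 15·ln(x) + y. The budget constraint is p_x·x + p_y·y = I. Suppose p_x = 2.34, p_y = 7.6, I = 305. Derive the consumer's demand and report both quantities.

So x*(p_x,p_y) = 15·p_y/p_x, independent of income; and y* = (I − 15·p_y)/p_y.
At the given prices: x* = 15·7.6/2.34 = 48.7179, and y* = 25.1316.

x* = 48.7179, y* = 25.1316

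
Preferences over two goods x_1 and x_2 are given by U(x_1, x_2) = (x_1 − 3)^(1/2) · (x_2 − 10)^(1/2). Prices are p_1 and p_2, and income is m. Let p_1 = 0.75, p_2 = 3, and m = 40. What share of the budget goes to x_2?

Let x_1' = x_1−3, x_2' = x_2−10. MRS = x_2'/x_1' = p_1/p_2.
Substituting into the budget: x_1* = 3 + 0.5·(m − 3·p_1 − 10·p_2)/p_1, and x_2* = 10 + 0.5·(…)/p_2.
Discretionary income = 40 − 3·0.75 − 10·3 = 7.75; x_1* = 3 + 0.5·7.75/0.75 = 8.1667; x_2* = 10 + 0.5·7.75/3 = 11.2917.
Expenditure on x_2: 3·11.2917 = 33.875; share = 0.8469.

share on x_2 = 0.8469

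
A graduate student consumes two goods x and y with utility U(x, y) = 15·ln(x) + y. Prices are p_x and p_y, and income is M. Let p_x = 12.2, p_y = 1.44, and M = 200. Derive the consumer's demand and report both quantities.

x* = 1.7705, y* = 123.8889

Set MRS = p_x/p_y: (15/x)/1 = p_x/p_y.
So x*(p_x,p_y) = 15·p_y/p_x, independent of income; and y* = (M − 15·p_y)/p_y.
At the given prices: x* = 15·1.44/12.2 = 1.7705, and y* = 123.8889.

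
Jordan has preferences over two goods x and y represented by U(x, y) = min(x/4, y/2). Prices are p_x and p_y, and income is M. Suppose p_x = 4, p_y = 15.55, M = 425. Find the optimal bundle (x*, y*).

x* = 36.0934, y* = 18.0467

With perfect complements, no substitution: consume in ratio x:y = 4:2.
Budget: p_x·x + p_y·(1/2)·x = M, so (4·p_x + 2·p_y)·x = 4·M.
Demand: x*(p_x,p_y,M) = 4·M/(4·p_x + 2·p_y), y* = 2·M/(4·p_x + 2·p_y).
Here 4·4 + 2·15.55 = 47.1, giving x* = 36.0934 and y* = 18.0467.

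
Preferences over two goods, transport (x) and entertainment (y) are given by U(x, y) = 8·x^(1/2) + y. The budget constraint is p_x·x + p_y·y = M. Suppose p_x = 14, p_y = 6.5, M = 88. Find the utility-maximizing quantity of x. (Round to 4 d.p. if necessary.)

x* = 3.449

Set MRS = p_x/p_y: 4·x^(−1/2) = p_x/p_y.
Solve: √x = 4·p_y/p_x, so x*(p_x,p_y) = (4·p_y/p_x)², and y* = (M − p_x·x*)/p_y.
Plugging in: x* = (4·6.5/14)² = 3.449.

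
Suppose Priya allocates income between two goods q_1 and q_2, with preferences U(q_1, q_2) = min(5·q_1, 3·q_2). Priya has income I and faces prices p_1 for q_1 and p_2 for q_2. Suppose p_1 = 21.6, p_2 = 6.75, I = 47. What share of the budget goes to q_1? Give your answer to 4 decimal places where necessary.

share on q_1 = 0.6575

Leontief preferences: the optimum is at the kink where q_1/3 = q_2/5, i.e. q_2 = (5/3)·q_1.
Budget: p_1·q_1 + p_2·(5/3)·q_1 = I, so (3·p_1 + 5·p_2)·q_1 = 3·I.
Demand: q_1*(p_1,p_2,I) = 3·I/(3·p_1 + 5·p_2), q_2* = 5·I/(3·p_1 + 5·p_2).
Here 3·21.6 + 5·6.75 = 98.55, giving q_1* = 1.4307 and q_2* = 2.3846.
Expenditure on q_1: 21.6·1.4307 = 30.9041; share = 0.6575.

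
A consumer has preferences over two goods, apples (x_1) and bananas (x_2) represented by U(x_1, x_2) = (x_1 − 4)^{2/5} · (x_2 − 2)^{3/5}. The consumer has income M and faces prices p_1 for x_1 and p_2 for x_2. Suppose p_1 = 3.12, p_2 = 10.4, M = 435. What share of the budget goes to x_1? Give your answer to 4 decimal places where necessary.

share on x_1 = 0.3981

MRS = (2/3)·(x_2−2)/(x_1−4). Tangency with p_1/p_2 gives x_2−2 = (3/2)·(p_1/p_2)·(x_1−4).
Substituting into the budget: x_1* = 4 + 0.4·(M − 4·p_1 − 2·p_2)/p_1, and x_2* = 2 + 0.6·(…)/p_2.
Discretionary income = 435 − 4·3.12 − 2·10.4 = 401.72; x_1* = 4 + 0.4·401.72/3.12 = 55.5026; x_2* = 2 + 0.6·401.72/10.4 = 25.1762.
Expenditure on x_1: 3.12·55.5026 = 173.168; share = 0.3981.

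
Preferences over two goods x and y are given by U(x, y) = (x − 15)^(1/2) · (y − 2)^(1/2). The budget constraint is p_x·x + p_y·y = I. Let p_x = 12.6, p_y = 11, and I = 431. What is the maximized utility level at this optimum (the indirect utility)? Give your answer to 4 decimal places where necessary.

After buying the subsistence bundle (15, 2), a share 0.5 of the remaining income goes to x: x* = 15 + 0.5·(I − 15p_x − 2p_y)/p_x.
Discretionary income = 431 − 15·12.6 − 2·11 = 220; x* = 15 + 0.5·220/12.6 = 23.7302; y* = 2 + 0.5·220/11 = 12.
Utility at the optimum: U(23.7302, 12) = 9.3435.

V = 9.3435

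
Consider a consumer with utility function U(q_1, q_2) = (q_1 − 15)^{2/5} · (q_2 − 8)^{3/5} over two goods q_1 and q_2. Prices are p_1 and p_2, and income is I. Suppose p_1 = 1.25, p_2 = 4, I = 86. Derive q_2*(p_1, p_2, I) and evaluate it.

After buying the subsistence bundle (15, 8), a share 0.4 of the remaining income goes to q_1: q_1* = 15 + 0.4·(I − 15p_1 − 8p_2)/p_1.
Discretionary income = 86 − 15·1.25 − 8·4 = 35.25; q_2* = 8 + 0.6·35.25/4 = 13.2875.

q_2* = 13.2875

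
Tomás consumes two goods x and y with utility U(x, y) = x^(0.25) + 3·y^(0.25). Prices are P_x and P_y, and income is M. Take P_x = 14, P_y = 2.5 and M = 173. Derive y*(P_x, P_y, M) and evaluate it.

MU_x ∝ x^(-0.75), MU_y ∝ 3·y^(-0.75), so MRS = (1/3)·(y/x)^(0.75) = P_x/P_y.
Solve for the ratio: y/x = [3·P_x/P_y]^(4/3).
With the ratio pinned down, the budget gives x* = M/(P_x + P_y·(y/x)) and y* = (y/x)·x*.
Numerically y/x = 43.02746, so x* = 173/(14 + 2.5·43.02746) = 1.4231 and y* = 43.02746·1.4231 = 61.2308.

y* = 61.2308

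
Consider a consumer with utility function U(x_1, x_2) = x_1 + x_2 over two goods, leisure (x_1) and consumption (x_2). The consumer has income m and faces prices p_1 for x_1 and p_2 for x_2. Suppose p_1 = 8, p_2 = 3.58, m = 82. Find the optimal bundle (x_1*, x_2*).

x_1* = 0, x_2* = 22.905

x_2 gives more utility per dollar, so spend all income on x_2: x_2* = m/p_2, x_1* = 0.
Numerically: x_1* = 0, x_2* = 22.905.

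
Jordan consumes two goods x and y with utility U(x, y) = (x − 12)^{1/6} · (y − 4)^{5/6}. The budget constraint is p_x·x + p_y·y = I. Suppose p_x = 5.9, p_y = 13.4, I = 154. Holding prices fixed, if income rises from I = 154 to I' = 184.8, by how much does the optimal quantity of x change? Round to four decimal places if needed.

Let x' = x−12, y' = y−4. MRS = (1/5)·y'/x' = p_x/p_y.
After buying the subsistence bundle (12, 4), a share 1/6 of the remaining income goes to x: x* = 12 + 1/6·(I − 12p_x − 4p_y)/p_x.
Discretionary income = 154 − 12·5.9 − 4·13.4 = 29.6; x* = 12 + 1/6·29.6/5.9 = 12.8362.
At I' = 184.8: x* = 13.7062. Change: 13.7062 − 12.8362 = 0.8701.

Δx* = 0.8701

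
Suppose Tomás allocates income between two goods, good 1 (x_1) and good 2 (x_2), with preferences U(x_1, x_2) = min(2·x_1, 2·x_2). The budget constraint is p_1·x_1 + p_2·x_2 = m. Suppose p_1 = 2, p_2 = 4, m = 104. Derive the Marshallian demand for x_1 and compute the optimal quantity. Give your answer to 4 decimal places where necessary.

x_1* = 17.3333

Leontief preferences: the optimum is at the kink where x_1/2 = x_2/2, i.e. x_2 = x_1.
Budget: p_1·x_1 + p_2·x_1 = m, so (2·p_1 + 2·p_2)·x_1 = 2·m.
Demand: x_1*(p_1,p_2,m) = 2·m/(2·p_1 + 2·p_2), x_2* = 2·m/(2·p_1 + 2·p_2).
Here 2·2 + 2·4 = 12, giving x_1* = 17.3333.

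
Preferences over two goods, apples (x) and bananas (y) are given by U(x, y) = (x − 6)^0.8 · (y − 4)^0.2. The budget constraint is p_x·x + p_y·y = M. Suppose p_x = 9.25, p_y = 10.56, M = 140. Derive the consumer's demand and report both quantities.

This is Cobb-Douglas in (x−6, y−4): tangency gives 0.8·p_y·(y−4) = 0.2·p_x·(x−6).
After buying the subsistence bundle (6, 4), a share 0.8 of the remaining income goes to x: x* = 6 + 0.8·(M − 6p_x − 4p_y)/p_x.
Discretionary income = 140 − 6·9.25 − 4·10.56 = 42.26; x* = 6 + 0.8·42.26/9.25 = 9.6549; y* = 4 + 0.2·42.26/10.56 = 4.8004.

x* = 9.6549, y* = 4.8004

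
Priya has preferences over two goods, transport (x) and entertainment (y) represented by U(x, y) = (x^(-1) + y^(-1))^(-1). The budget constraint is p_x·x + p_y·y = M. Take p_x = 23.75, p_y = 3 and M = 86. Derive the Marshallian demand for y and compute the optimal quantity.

MU_x ∝ x^(-2), MU_y ∝ y^(-2), so MRS = (y/x)^(2) = p_x/p_y.
Solve for the ratio: y/x = [p_x/p_y]^(0.5).
With the ratio pinned down, the budget gives x* = M/(p_x + p_y·(y/x)) and y* = (y/x)·x*.
Numerically y/x = 2.813657, so x* = 86/(23.75 + 3·2.813657) = 2.6716 and y* = 2.813657·2.6716 = 7.5168.

y* = 7.5168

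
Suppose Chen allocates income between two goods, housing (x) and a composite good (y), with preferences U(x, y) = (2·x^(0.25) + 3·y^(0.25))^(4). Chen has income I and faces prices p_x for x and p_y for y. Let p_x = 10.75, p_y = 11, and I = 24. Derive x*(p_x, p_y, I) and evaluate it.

MRS = MU_x/MU_y = (2/3)·(y/x)^(0.75). Set equal to p_x/p_y.
Hence y/x = ((3/2)·p_x/p_y)^(1/(0.75)), i.e. raised to the 4/3 power.
Substitute y = (y/x)·x into the budget: x* = I/(p_x + p_y·(y/x)).
Numerically y/x = 1.665237, so x* = 24/(10.75 + 11·1.665237) = 0.8257.

x* = 0.8257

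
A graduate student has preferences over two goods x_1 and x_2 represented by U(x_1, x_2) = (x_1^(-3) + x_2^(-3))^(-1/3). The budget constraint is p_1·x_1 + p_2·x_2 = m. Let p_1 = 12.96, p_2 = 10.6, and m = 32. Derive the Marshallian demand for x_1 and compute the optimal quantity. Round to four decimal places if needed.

Numerically x_2/x_1 = 1.051538, so x_1* = 32/(12.96 + 10.6·1.051538) = 1.3275.

x_1* = 1.3275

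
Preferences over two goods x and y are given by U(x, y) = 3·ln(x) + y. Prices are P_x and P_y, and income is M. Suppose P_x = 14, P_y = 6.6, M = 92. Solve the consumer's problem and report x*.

Set MRS = P_x/P_y: (3/x)/1 = P_x/P_y.
So x*(P_x,P_y) = 3·P_y/P_x, independent of income; and y* = (M − 3·P_y)/P_y.
At the given prices: x* = 3·6.6/14 = 1.4143.

x* = 1.4143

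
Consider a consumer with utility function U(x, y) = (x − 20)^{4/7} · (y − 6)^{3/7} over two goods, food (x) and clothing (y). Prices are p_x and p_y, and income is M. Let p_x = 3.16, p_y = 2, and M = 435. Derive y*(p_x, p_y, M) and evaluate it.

This is Cobb-Douglas in (x−20, y−6): tangency gives 4/7·p_y·(y−6) = 3/7·p_x·(x−20).
Substituting into the budget: x* = 20 + 4/7·(M − 20·p_x − 6·p_y)/p_x, and y* = 6 + 3/7·(…)/p_y.
Discretionary income = 435 − 20·3.16 − 6·2 = 359.8; y* = 6 + 3/7·359.8/2 = 83.1.

y* = 83.1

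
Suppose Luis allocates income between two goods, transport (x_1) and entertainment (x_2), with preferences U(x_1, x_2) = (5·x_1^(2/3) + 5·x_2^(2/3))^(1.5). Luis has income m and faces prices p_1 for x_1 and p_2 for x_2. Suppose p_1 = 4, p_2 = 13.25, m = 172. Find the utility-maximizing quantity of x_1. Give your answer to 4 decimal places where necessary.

x_1* = 39.4085

From the CES first-order condition, (x_2/x_1)^(1/3) = p_1/p_2.
Solve for the ratio: x_2/x_1 = [p_1/p_2]^(3).
With the ratio pinned down, the budget gives x_1* = m/(p_1 + p_2·(x_2/x_1)) and x_2* = (x_2/x_1)·x_1*.
Numerically x_2/x_1 = 0.027513, so x_1* = 172/(4 + 13.25·0.027513) = 39.4085.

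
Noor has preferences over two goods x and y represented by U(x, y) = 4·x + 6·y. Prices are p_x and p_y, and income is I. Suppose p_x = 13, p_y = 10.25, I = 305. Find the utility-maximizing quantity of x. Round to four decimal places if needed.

Linear utility — the consumer picks whichever good has higher MU/price: 4/13 = 0.3077 vs 6/10.25 = 0.5854.
y gives more utility per dollar, so spend all income on y: y* = I/p_y, x* = 0.
Numerically: x* = 0, y* = 29.7561.

x* = 0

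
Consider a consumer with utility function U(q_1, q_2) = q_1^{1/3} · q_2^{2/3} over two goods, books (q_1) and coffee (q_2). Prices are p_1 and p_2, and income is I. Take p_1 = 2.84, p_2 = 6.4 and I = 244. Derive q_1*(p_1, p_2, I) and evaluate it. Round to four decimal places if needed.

q_1* = 28.6385

Demand: q_1*(p_1,p_2,I) = 1/3·I/p_1 and q_2* = 2/3·I/p_2.
At p_1=2.84, p_2=6.4, I=244: q_1* = 1/3·244/2.84 = 28.6385.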